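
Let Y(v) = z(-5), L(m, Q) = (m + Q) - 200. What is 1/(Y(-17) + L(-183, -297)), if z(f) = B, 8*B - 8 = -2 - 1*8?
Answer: -4/2721 ≈ -0.0014700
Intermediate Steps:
B = -1/4 (B = 1 + (-2 - 1*8)/8 = 1 + (-2 - 8)/8 = 1 + (1/8)*(-10) = 1 - 5/4 = -1/4 ≈ -0.25000)
L(m, Q) = -200 + Q + m (L(m, Q) = (Q + m) - 200 = -200 + Q + m)
z(f) = -1/4
Y(v) = -1/4
1/(Y(-17) + L(-183, -297)) = 1/(-1/4 + (-200 - 297 - 183)) = 1/(-1/4 - 680) = 1/(-2721/4) = -4/2721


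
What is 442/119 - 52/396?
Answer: 2483/693 ≈ 3.5830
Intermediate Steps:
442/119 - 52/396 = 442*(1/119) - 52*1/396 = 26/7 - 13/99 = 2483/693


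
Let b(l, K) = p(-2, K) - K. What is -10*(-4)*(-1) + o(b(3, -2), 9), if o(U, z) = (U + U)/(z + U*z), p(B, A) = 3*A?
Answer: -1072/27 ≈ -39.704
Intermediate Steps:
b(l, K) = 2*K (b(l, K) = 3*K - K = 2*K)
o(U, z) = 2*U/(z + U*z) (o(U, z) = (2*U)/(z + U*z) = 2*U/(z + U*z))
-10*(-4)*(-1) + o(b(3, -2), 9) = -10*(-4)*(-1) + 2*(2*(-2))/(9*(1 + 2*(-2))) = 40*(-1) + 2*(-4)*(⅑)/(1 - 4) = -40 + 2*(-4)*(⅑)/(-3) = -40 + 2*(-4)*(⅑)*(-⅓) = -40 + 8/27 = -1072/27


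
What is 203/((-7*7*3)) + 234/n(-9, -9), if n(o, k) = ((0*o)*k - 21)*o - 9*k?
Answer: -18/35 ≈ -0.51429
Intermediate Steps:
n(o, k) = -21*o - 9*k (n(o, k) = (0*k - 21)*o - 9*k = (0 - 21)*o - 9*k = -21*o - 9*k)
203/((-7*7*3)) + 234/n(-9, -9) = 203/((-7*7*3)) + 234/(-21*(-9) - 9*(-9)) = 203/((-49*3)) + 234/(189 + 81) = 203/(-147) + 234/270 = 203*(-1/147) + 234*(1/270) = -29/21 + 13/15 = -18/35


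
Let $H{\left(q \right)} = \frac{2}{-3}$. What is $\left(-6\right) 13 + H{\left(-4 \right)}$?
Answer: $- \frac{236}{3} \approx -78.667$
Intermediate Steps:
$H{\left(q \right)} = - \frac{2}{3}$ ($H{\left(q \right)} = 2 \left(- \frac{1}{3}\right) = - \frac{2}{3}$)
$\left(-6\right) 13 + H{\left(-4 \right)} = \left(-6\right) 13 - \frac{2}{3} = -78 - \frac{2}{3} = - \frac{236}{3}$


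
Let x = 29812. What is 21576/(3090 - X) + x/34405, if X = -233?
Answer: 841387556/114327815 ≈ 7.3594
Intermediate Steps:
21576/(3090 - X) + x/34405 = 21576/(3090 - 1*(-233)) + 29812/34405 = 21576/(3090 + 233) + 29812*(1/34405) = 21576/3323 + 29812/34405 = 841387556/114327815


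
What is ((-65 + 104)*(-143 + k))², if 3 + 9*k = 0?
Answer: 31248100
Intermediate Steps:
k = -⅓ (k = -⅓ + (⅑)*0 = -⅓ + 0 = -⅓ ≈ -0.33333)
((-65 + 104)*(-143 + k))² = ((-65 + 104)*(-143 - ⅓))² = (39*(-430/3))² = (-5590)² = 31248100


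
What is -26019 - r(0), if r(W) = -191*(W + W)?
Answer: -26019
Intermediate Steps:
r(W) = -382*W
-26019 - r(0) = -26019 - (-382)*0 = -26019 - 1*0 = -26019 + 0 = -26019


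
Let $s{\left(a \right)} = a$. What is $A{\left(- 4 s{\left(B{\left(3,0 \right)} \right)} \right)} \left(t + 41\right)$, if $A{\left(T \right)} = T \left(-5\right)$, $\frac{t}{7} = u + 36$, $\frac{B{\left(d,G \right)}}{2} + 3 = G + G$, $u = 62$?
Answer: $-87240$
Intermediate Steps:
$B{\left(d,G \right)} = -6 + 4 G$ ($B{\left(d,G \right)} = -6 + 2 \left(G + G\right) = -6 + 2 \cdot 2 G = -6 + 4 G$)
$t = 686$ ($t = 7 \left(62 + 36\right) = 7 \cdot 98 = 686$)
$A{\left(T \right)} = - 5 T$
$A{\left(- 4 s{\left(B{\left(3,0 \right)} \right)} \right)} \left(t + 41\right) = - 5 \left(- 4 \left(-6 + 4 \cdot 0\right)\right) \left(686 + 41\right) = - 5 \left(- 4 \left(-6 + 0\right)\right) 727 = - 5 \left(\left(-4\right) \left(-6\right)\right) 727 = \left(-5\right) 24 \cdot 727 = \left(-120\right) 727 = -87240$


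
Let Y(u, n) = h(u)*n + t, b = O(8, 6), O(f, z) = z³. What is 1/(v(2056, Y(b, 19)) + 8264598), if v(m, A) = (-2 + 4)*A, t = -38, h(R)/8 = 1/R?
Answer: 27/223142132 ≈ 1.2100e-7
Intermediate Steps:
h(R) = 8/R
b = 216 (b = 6³ = 216)
Y(u, n) = -38 + 8*n/u (Y(u, n) = (8/u)*n - 38 = 8*n/u - 38 = -38 + 8*n/u)
v(m, A) = 2*A
1/(v(2056, Y(b, 19)) + 8264598) = 1/(2*(-38 + 8*19/216) + 8264598) = 1/(2*(-38 + 8*19*(1/216)) + 8264598) = 1/(2*(-38 + 19/27) + 8264598) = 1/(2*(-1007/27) + 8264598) = 1/(-2014/27 + 8264598) = 1/(223142132/27) = 27/223142132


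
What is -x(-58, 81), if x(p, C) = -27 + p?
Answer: 85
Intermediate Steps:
-x(-58, 81) = -(-27 - 58) = -1*(-85) = 85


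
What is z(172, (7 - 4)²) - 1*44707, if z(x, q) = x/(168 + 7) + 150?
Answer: -7797303/175 ≈ -44556.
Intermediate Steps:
z(x, q) = 150 + x/175 (z(x, q) = x/175 + 150 = 150 + x/175)
z(172, (7 - 4)²) - 1*44707 = (150 + (1/175)*172) - 1*44707 = (150 + 172/175) - 44707 = 26422/175 - 44707 = -7797303/175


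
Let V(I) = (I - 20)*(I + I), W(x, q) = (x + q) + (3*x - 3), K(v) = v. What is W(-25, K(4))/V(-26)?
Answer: -99/2392 ≈ -0.041388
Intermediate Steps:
W(x, q) = -3 + q + 4*x (W(x, q) = (q + x) + (-3 + 3*x) = -3 + q + 4*x)
V(I) = 2*I*(-20 + I) (V(I) = (-20 + I)*(2*I) = 2*I*(-20 + I))
W(-25, K(4))/V(-26) = (-3 + 4 + 4*(-25))/((2*(-26)*(-20 - 26))) = (-3 + 4 - 100)/((2*(-26)*(-46))) = -99/2392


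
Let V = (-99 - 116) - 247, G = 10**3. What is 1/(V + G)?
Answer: 1/538 ≈ 0.0018587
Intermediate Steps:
G = 1000
V = -462 (V = -215 - 247 = -462)
1/(V + G) = 1/(-462 + 1000) = 1/538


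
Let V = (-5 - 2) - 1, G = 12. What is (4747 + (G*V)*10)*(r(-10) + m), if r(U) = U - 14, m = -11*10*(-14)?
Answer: 5741092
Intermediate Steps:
m = 1540 (m = -110*(-14) = 1540)
V = -8 (V = -7 - 1 = -8)
r(U) = -14 + U
(4747 + (G*V)*10)*(r(-10) + m) = (4747 + (12*(-8))*10)*((-14 - 10) + 1540) = (4747 - 96*10)*(-24 + 1540) = (4747 - 960)*1516 = 3787*1516 = 5741092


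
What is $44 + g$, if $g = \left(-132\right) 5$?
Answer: $-616$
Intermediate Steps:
$g = -660$
$44 + g = 44 - 660 = -616$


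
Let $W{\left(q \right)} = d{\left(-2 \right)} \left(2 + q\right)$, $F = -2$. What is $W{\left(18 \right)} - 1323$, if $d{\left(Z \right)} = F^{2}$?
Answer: $-1243$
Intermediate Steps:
$d{\left(Z \right)} = 4$ ($d{\left(Z \right)} = \left(-2\right)^{2} = 4$)
$W{\left(q \right)} = 8 + 4 q$ ($W{\left(q \right)} = 4 \left(2 + q\right) = 8 + 4 q$)
$W{\left(18 \right)} - 1323 = \left(8 + 4 \cdot 18\right) - 1323 = \left(8 + 72\right) - 1323 = 80 - 1323 = -1243$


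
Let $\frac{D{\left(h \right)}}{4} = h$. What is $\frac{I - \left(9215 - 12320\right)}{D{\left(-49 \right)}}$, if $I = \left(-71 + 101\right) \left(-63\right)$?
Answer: $- \frac{1215}{196} \approx -6.199$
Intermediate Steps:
$D{\left(h \right)} = 4 h$
$I = -1890$ ($I = 30 \left(-63\right) = -1890$)
$\frac{I - \left(9215 - 12320\right)}{D{\left(-49 \right)}} = \frac{-1890 - \left(9215 - 12320\right)}{4 \left(-49\right)} = \frac{-1890 - -3105}{-196} = \left(-1890 + 3105\right) \left(- \frac{1}{196}\right) = 1215 \left(- \frac{1}{196}\right) = - \frac{1215}{196}$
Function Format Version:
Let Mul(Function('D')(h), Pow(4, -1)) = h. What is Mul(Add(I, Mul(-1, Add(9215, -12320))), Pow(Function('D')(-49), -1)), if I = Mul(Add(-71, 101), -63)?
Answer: Rational(-1215, 196) ≈ -6.1990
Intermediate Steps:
Function('D')(h) = Mul(4, h)
I = -1890 (I = Mul(30, -63) = -1890)
Mul(Add(I, Mul(-1, Add(9215, -12320))), Pow(Function('D')(-49), -1)) = Mul(Add(-1890, Mul(-1, Add(9215, -12320))), Pow(Mul(4, -49), -1)) = Mul(Add(-1890, Mul(-1, -3105)), Pow(-196, -1)) = Mul(Add(-1890, 3105), Rational(-1, 196)) = Mul(1215, Rational(-1, 196)) = Rational(-1215, 196)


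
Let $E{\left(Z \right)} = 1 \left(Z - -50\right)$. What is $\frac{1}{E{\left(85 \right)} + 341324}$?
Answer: $\frac{1}{341459} \approx 2.9286 \cdot 10^{-6}$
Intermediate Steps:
$E{\left(Z \right)} = 50 + Z$ ($E{\left(Z \right)} = 1 \left(Z + 50\right) = 1 \left(50 + Z\right) = 50 + Z$)
$\frac{1}{E{\left(85 \right)} + 341324} = \frac{1}{\left(50 + 85\right) + 341324} = \frac{1}{135 + 341324} = \frac{1}{341459}$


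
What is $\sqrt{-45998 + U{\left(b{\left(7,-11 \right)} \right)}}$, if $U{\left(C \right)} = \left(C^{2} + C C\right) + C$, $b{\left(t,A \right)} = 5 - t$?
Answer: $2 i \sqrt{11498} \approx 214.46 i$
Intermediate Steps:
$U{\left(C \right)} = C + 2 C^{2}$ ($U{\left(C \right)} = \left(C^{2} + C^{2}\right) + C = 2 C^{2} + C = C + 2 C^{2}$)
$\sqrt{-45998 + U{\left(b{\left(7,-11 \right)} \right)}} = \sqrt{-45998 + \left(5 - 7\right) \left(1 + 2 \left(5 - 7\right)\right)} = \sqrt{-45998 - 2 \left(1 + 2 \left(-2\right)\right)} = \sqrt{-45998 - 2 \left(1 - 4\right)} = \sqrt{-45998 - -6} = \sqrt{-45998 + 6} = \sqrt{-45992} = 2 i \sqrt{11498}$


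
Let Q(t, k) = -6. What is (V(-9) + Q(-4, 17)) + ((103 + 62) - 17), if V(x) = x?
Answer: 133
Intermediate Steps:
(V(-9) + Q(-4, 17)) + ((103 + 62) - 17) = (-9 - 6) + ((103 + 62) - 17) = -15 + (165 - 17) = -15 + 148 = 133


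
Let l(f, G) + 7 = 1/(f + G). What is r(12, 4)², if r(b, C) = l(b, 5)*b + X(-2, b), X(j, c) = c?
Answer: 1468944/289 ≈ 5082.9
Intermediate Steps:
l(f, G) = -7 + 1/(G + f) (l(f, G) = -7 + 1/(f + G) = -7 + 1/(G + f))
r(b, C) = b + b*(-34 - 7*b)/(5 + b) (r(b, C) = ((1 - 7*5 - 7*b)/(5 + b))*b + b = ((1 - 35 - 7*b)/(5 + b))*b + b = ((-34 - 7*b)/(5 + b))*b + b = b*(-34 - 7*b)/(5 + b) + b = b + b*(-34 - 7*b)/(5 + b))
r(12, 4)² = (12*(-29 - 6*12)/(5 + 12))² = (12*(-29 - 72)/17)² = (12*(1/17)*(-101))² = (-1212/17)² = 1468944/289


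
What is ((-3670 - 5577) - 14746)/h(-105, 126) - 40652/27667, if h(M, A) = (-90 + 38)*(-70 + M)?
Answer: -1033747531/251769700 ≈ -4.1059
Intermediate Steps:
h(M, A) = 3640 - 52*M (h(M, A) = -52*(-70 + M) = 3640 - 52*M)
((-3670 - 5577) - 14746)/h(-105, 126) - 40652/27667 = ((-3670 - 5577) - 14746)/(3640 - 52*(-105)) - 40652/27667 = (-9247 - 14746)/(3640 + 5460) - 40652*1/27667 = -23993/9100 - 40652/27667 = -1033747531/251769700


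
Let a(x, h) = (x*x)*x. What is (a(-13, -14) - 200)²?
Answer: 5745609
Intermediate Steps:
a(x, h) = x³ (a(x, h) = x²*x = x³)
(a(-13, -14) - 200)² = ((-13)³ - 200)² = (-2197 - 200)² = (-2397)² = 5745609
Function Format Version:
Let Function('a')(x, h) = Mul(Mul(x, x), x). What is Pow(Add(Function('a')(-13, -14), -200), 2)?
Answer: 5745609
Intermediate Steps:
Function('a')(x, h) = Pow(x, 3) (Function('a')(x, h) = Mul(Pow(x, 2), x) = Pow(x, 3))
Pow(Add(Function('a')(-13, -14), -200), 2) = Pow(Add(Pow(-13, 3), -200), 2) = Pow(Add(-2197, -200), 2) = Pow(-2397, 2) = 5745609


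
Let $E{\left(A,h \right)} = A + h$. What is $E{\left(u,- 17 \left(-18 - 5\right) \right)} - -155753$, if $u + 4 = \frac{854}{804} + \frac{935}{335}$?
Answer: $\frac{62769829}{402} \approx 1.5614 \cdot 10^{5}$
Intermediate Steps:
$u = - \frac{59}{402}$ ($u = -4 + \left(\frac{854}{804} + \frac{935}{335}\right) = -4 + \left(854 \cdot \frac{1}{804} + 935 \cdot \frac{1}{335}\right) = -4 + \left(\frac{427}{402} + \frac{187}{67}\right) = -4 + \frac{1549}{402} = - \frac{59}{402} \approx -0.14677$)
$E{\left(u,- 17 \left(-18 - 5\right) \right)} - -155753 = \left(- \frac{59}{402} - 17 \left(-18 - 5\right)\right) - -155753 = \left(- \frac{59}{402} - -391\right) + 155753 = \left(- \frac{59}{402} + 391\right) + 155753 = \frac{157123}{402} + 155753 = \frac{62769829}{402}$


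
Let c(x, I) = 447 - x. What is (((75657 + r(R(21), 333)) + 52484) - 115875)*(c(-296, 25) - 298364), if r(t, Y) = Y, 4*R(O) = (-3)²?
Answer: -3749726979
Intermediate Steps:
R(O) = 9/4 (R(O) = (¼)*(-3)² = (¼)*9 = 9/4)
(((75657 + r(R(21), 333)) + 52484) - 115875)*(c(-296, 25) - 298364) = (((75657 + 333) + 52484) - 115875)*((447 - 1*(-296)) - 298364) = ((75990 + 52484) - 115875)*((447 + 296) - 298364) = (128474 - 115875)*(743 - 298364) = 12599*(-297621) = -3749726979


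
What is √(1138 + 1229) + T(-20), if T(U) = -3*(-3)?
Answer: 9 + 3*√263 ≈ 57.652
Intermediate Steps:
T(U) = 9
√(1138 + 1229) + T(-20) = √(1138 + 1229) + 9 = √2367 + 9 = 3*√263 + 9 = 9 + 3*√263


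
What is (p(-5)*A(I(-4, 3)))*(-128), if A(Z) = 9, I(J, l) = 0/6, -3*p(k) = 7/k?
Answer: -2688/5 ≈ -537.60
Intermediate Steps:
p(k) = -7/(3*k)
I(J, l) = 0 (I(J, l) = 0*(⅙) = 0)
(p(-5)*A(I(-4, 3)))*(-128) = (-7/3/(-5)*9)*(-128) = (-7/3*(-⅕)*9)*(-128) = ((7/15)*9)*(-128) = (21/5)*(-128) = -2688/5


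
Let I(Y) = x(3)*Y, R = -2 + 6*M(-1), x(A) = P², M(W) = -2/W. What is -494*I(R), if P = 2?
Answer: -19760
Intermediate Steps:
x(A) = 4 (x(A) = 2² = 4)
R = 10 (R = -2 + 6*(-2/(-1)) = -2 + 6*(-2*(-1)) = -2 + 6*2 = -2 + 12 = 10)
I(Y) = 4*Y
-494*I(R) = -1976*10 = -494*40 = -19760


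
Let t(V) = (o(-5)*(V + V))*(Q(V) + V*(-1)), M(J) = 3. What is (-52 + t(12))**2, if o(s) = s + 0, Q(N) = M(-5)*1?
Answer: 1056784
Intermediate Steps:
Q(N) = 3 (Q(N) = 3*1 = 3)
o(s) = s
t(V) = -10*V*(3 - V) (t(V) = (-5*(V + V))*(3 + V*(-1)) = (-10*V)*(3 - V) = -10*V*(3 - V))
(-52 + t(12))**2 = (-52 + 10*12*(-3 + 12))**2 = (-52 + 10*12*9)**2 = (-52 + 1080)**2 = 1028**2 = 1056784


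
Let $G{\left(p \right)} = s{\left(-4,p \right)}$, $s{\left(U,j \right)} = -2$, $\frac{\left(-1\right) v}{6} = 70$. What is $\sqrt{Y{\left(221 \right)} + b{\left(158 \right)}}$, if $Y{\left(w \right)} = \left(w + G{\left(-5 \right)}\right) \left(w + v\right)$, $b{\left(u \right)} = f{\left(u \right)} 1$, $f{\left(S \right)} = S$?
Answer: $i \sqrt{43423} \approx 208.38 i$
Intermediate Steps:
$v = -420$ ($v = \left(-6\right) 70 = -420$)
$G{\left(p \right)} = -2$
$b{\left(u \right)} = u$ ($b{\left(u \right)} = u 1 = u$)
$Y{\left(w \right)} = \left(-420 + w\right) \left(-2 + w\right)$ ($Y{\left(w \right)} = \left(w - 2\right) \left(w - 420\right) = \left(-2 + w\right) \left(-420 + w\right) = \left(-420 + w\right) \left(-2 + w\right)$)
$\sqrt{Y{\left(221 \right)} + b{\left(158 \right)}} = \sqrt{\left(840 + 221^{2} - 93262\right) + 158} = \sqrt{\left(840 + 48841 - 93262\right) + 158} = \sqrt{-43581 + 158} = \sqrt{-43423} = i \sqrt{43423}$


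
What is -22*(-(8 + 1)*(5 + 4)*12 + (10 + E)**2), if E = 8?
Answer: 14256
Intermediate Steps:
-22*(-(8 + 1)*(5 + 4)*12 + (10 + E)**2) = -22*(-(8 + 1)*(5 + 4)*12 + (10 + 8)**2) = -22*(-9*9*12 + 18**2) = -22*(-81*12 + 324) = -22*(-1*972 + 324) = -22*(-972 + 324) = -22*(-648) = 14256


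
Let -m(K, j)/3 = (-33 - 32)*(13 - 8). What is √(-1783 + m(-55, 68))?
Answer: 2*I*√202 ≈ 28.425*I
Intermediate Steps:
m(K, j) = 975 (m(K, j) = -3*(-33 - 32)*(13 - 8) = -(-195)*5 = -3*(-325) = 975)
√(-1783 + m(-55, 68)) = √(-1783 + 975) = √(-808) = 2*I*√202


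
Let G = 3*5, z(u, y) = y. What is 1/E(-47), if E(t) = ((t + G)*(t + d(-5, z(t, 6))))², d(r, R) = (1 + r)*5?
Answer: 1/4596736 ≈ 2.1755e-7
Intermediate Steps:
d(r, R) = 5 + 5*r
G = 15
E(t) = (-20 + t)²*(15 + t)² (E(t) = ((t + 15)*(t + (5 + 5*(-5))))² = ((15 + t)*(t + (5 - 25)))² = ((15 + t)*(t - 20))² = ((15 + t)*(-20 + t))² = ((-20 + t)*(15 + t))² = (-20 + t)²*(15 + t)²)
1/E(-47) = 1/((-20 - 47)²*(15 - 47)²) = 1/((-67)²*(-32)²) = 1/(4489*1024) = 1/4596736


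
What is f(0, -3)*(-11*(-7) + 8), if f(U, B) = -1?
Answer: -85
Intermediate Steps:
f(0, -3)*(-11*(-7) + 8) = -(-11*(-7) + 8) = -(77 + 8) = -1*85 = -85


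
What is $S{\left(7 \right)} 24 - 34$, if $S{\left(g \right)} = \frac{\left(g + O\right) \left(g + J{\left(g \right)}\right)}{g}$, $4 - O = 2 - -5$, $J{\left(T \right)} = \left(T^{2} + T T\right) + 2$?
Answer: $\frac{10034}{7} \approx 1433.4$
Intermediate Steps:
$J{\left(T \right)} = 2 + 2 T^{2}$ ($J{\left(T \right)} = \left(T^{2} + T^{2}\right) + 2 = 2 T^{2} + 2 = 2 + 2 T^{2}$)
$O = -3$ ($O = 4 - \left(2 - -5\right) = 4 - \left(2 + 5\right) = 4 - 7 = -3$)
$S{\left(g \right)} = \frac{\left(-3 + g\right) \left(2 + g + 2 g^{2}\right)}{g}$ ($S{\left(g \right)} = \frac{\left(g - 3\right) \left(g + \left(2 + 2 g^{2}\right)\right)}{g} = \frac{\left(-3 + g\right) \left(2 + g + 2 g^{2}\right)}{g}$)
$S{\left(7 \right)} 24 - 34 = \left(-1 - \frac{6}{7} - 35 + 2 \cdot 7^{2}\right) 24 - 34 = \left(-1 - \frac{6}{7} - 35 + 2 \cdot 49\right) 24 - 34 = \left(-1 - \frac{6}{7} - 35 + 98\right) 24 - 34 = \frac{428}{7} \cdot 24 - 34 = \frac{10272}{7} - 34 = \frac{10034}{7}$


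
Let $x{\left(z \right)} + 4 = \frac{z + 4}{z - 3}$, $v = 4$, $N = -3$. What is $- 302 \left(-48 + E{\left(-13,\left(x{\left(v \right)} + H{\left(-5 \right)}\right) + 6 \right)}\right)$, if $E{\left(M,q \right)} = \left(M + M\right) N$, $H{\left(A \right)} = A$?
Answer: $-9060$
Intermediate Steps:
$x{\left(z \right)} = -4 + \frac{4 + z}{-3 + z}$ ($x{\left(z \right)} = -4 + \frac{z + 4}{z - 3} = -4 + \frac{4 + z}{-3 + z}$)
$E{\left(M,q \right)} = - 6 M$ ($E{\left(M,q \right)} = \left(M + M\right) \left(-3\right) = 2 M \left(-3\right) = - 6 M$)
$- 302 \left(-48 + E{\left(-13,\left(x{\left(v \right)} + H{\left(-5 \right)}\right) + 6 \right)}\right) = - 302 \left(-48 - -78\right) = - 302 \left(-48 + 78\right) = \left(-302\right) 30 = -9060$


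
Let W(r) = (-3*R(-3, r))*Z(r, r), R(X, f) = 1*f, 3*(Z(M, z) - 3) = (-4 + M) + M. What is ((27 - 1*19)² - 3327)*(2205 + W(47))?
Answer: 7987824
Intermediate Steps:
Z(M, z) = 5/3 + 2*M/3 (Z(M, z) = 3 + ((-4 + M) + M)/3 = 3 + (-4 + 2*M)/3 = 3 + (-4/3 + 2*M/3) = 5/3 + 2*M/3)
R(X, f) = f
W(r) = -3*r*(5/3 + 2*r/3) (W(r) = (-3*r)*(5/3 + 2*r/3) = -3*r*(5/3 + 2*r/3))
((27 - 1*19)² - 3327)*(2205 + W(47)) = ((27 - 1*19)² - 3327)*(2205 - 1*47*(5 + 2*47)) = ((27 - 19)² - 3327)*(2205 - 1*47*(5 + 94)) = (8² - 3327)*(2205 - 1*47*99) = (64 - 3327)*(2205 - 4653) = -3263*(-2448) = 7987824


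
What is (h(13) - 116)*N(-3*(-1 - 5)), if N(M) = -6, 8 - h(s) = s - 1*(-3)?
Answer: 744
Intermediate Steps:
h(s) = 5 - s (h(s) = 8 - (s - 1*(-3)) = 8 - (s + 3) = 8 - (3 + s) = 8 + (-3 - s) = 5 - s)
(h(13) - 116)*N(-3*(-1 - 5)) = ((5 - 1*13) - 116)*(-6) = ((5 - 13) - 116)*(-6) = (-8 - 116)*(-6) = -124*(-6) = 744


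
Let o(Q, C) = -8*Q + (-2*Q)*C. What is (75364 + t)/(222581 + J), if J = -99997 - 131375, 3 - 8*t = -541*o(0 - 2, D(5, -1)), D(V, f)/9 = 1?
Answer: -631047/70328 ≈ -8.9729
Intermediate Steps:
D(V, f) = 9 (D(V, f) = 9*1 = 9)
o(Q, C) = -8*Q - 2*C*Q
t = 28135/8 (t = 3/8 - (-541)*(-2*(0 - 2)*(4 + 9))/8 = 3/8 - (-541)*(-2*(-2)*13)/8 = 3/8 - (-541)*52/8 = 3/8 - ⅛*(-28132) = 3/8 + 7033/2 = 28135/8 ≈ 3516.9)
J = -231372
(75364 + t)/(222581 + J) = (75364 + 28135/8)/(222581 - 231372) = (631047/8)/(-8791) = (631047/8)*(-1/8791) = -631047/70328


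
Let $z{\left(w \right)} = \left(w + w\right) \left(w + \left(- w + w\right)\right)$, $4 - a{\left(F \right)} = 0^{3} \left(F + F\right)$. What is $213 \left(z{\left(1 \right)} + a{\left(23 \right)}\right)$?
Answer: $1278$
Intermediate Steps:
$a{\left(F \right)} = 4$ ($a{\left(F \right)} = 4 - 0^{3} \left(F + F\right) = 4 - 0 \cdot 2 F = 4 - 0 = 4 + 0 = 4$)
$z{\left(w \right)} = 2 w^{2}$ ($z{\left(w \right)} = 2 w \left(w + 0\right) = 2 w w = 2 w^{2}$)
$213 \left(z{\left(1 \right)} + a{\left(23 \right)}\right) = 213 \left(2 \cdot 1^{2} + 4\right) = 213 \left(2 \cdot 1 + 4\right) = 213 \left(2 + 4\right) = 213 \cdot 6 = 1278$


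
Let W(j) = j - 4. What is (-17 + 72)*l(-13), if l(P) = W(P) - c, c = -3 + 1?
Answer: -825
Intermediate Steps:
W(j) = -4 + j
c = -2
l(P) = -2 + P (l(P) = (-4 + P) - 1*(-2) = (-4 + P) + 2 = -2 + P)
(-17 + 72)*l(-13) = (-17 + 72)*(-2 - 13) = 55*(-15) = -825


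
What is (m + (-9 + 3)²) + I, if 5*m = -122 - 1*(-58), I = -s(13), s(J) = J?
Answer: 51/5 ≈ 10.200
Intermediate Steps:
I = -13 (I = -1*13 = -13)
m = -64/5 (m = (-122 - 1*(-58))/5 = (-122 + 58)/5 = (⅕)*(-64) = -64/5 ≈ -12.800)
(m + (-9 + 3)²) + I = (-64/5 + (-9 + 3)²) - 13 = (-64/5 + (-6)²) - 13 = (-64/5 + 36) - 13 = 116/5 - 13 = 51/5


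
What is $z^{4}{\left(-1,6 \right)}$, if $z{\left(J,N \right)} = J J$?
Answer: $1$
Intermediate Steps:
$z{\left(J,N \right)} = J^{2}$
$z^{4}{\left(-1,6 \right)} = \left(\left(-1\right)^{2}\right)^{4} = 1^{4} = 1$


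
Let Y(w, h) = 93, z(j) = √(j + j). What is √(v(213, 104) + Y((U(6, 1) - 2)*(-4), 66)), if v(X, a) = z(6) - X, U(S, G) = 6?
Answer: √(-120 + 2*√3) ≈ 10.795*I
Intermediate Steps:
z(j) = √2*√j (z(j) = √(2*j) = √2*√j)
v(X, a) = -X + 2*√3 (v(X, a) = √2*√6 - X = 2*√3 - X = -X + 2*√3)
√(v(213, 104) + Y((U(6, 1) - 2)*(-4), 66)) = √((-1*213 + 2*√3) + 93) = √((-213 + 2*√3) + 93) = √(-120 + 2*√3)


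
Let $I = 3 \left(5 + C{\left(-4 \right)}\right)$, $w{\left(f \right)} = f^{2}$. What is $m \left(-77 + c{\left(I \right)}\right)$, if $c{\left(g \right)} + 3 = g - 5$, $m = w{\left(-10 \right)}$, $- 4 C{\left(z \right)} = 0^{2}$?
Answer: $-7000$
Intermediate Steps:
$C{\left(z \right)} = 0$ ($C{\left(z \right)} = - \frac{0^{2}}{4} = \left(- \frac{1}{4}\right) 0 = 0$)
$I = 15$ ($I = 3 \left(5 + 0\right) = 3 \cdot 5 = 15$)
$m = 100$ ($m = \left(-10\right)^{2} = 100$)
$c{\left(g \right)} = -8 + g$ ($c{\left(g \right)} = -3 + \left(g - 5\right) = -3 + \left(-5 + g\right) = -8 + g$)
$m \left(-77 + c{\left(I \right)}\right) = 100 \left(-77 + \left(-8 + 15\right)\right) = 100 \left(-77 + 7\right) = 100 \left(-70\right) = -7000$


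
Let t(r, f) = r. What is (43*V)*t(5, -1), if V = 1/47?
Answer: 215/47 ≈ 4.5745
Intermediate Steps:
V = 1/47 ≈ 0.021277
(43*V)*t(5, -1) = (43*(1/47))*5 = (43/47)*5 = 215/47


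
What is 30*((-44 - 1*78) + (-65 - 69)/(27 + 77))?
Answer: -96165/26 ≈ -3698.7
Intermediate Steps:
30*((-44 - 1*78) + (-65 - 69)/(27 + 77)) = 30*((-44 - 78) - 134/104) = 30*(-122 - 134*1/104) = 30*(-122 - 67/52) = 30*(-6411/52) = -96165/26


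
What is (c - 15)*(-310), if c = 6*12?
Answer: -17670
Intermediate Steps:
c = 72
(c - 15)*(-310) = (72 - 15)*(-310) = 57*(-310) = -17670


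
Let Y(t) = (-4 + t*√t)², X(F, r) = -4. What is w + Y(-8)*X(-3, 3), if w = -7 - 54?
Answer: 1923 - 512*I*√2 ≈ 1923.0 - 724.08*I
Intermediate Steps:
w = -61
Y(t) = (-4 + t^(3/2))²
w + Y(-8)*X(-3, 3) = -61 + (-4 + (-8)^(3/2))²*(-4) = -61 + (-4 - 16*I*√2)²*(-4) = -61 - 4*(-4 - 16*I*√2)²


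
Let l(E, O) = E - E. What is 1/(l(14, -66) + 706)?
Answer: 1/706 ≈ 0.0014164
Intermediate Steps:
l(E, O) = 0
1/(l(14, -66) + 706) = 1/(0 + 706) = 1/706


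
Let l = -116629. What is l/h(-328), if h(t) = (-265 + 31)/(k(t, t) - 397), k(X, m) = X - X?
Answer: -46301713/234 ≈ -1.9787e+5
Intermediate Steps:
k(X, m) = 0
h(t) = 234/397 (h(t) = (-265 + 31)/(0 - 397) = -234/(-397) = -234*(-1/397) = 234/397)
l/h(-328) = -116629/234/397 = -116629*397/234 = -46301713/234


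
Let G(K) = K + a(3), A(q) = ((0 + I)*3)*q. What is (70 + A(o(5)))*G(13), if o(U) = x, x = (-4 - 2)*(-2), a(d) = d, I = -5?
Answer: -1760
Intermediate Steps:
x = 12 (x = -6*(-2) = 12)
o(U) = 12
A(q) = -15*q (A(q) = ((0 - 5)*3)*q = (-5*3)*q = -15*q)
G(K) = 3 + K (G(K) = K + 3 = 3 + K)
(70 + A(o(5)))*G(13) = (70 - 15*12)*(3 + 13) = (70 - 180)*16 = -110*16 = -1760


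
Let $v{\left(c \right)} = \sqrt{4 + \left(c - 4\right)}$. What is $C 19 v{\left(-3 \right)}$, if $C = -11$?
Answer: $- 209 i \sqrt{3} \approx - 362.0 i$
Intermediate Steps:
$v{\left(c \right)} = \sqrt{c}$ ($v{\left(c \right)} = \sqrt{4 + \left(-4 + c\right)} = \sqrt{c}$)
$C 19 v{\left(-3 \right)} = \left(-11\right) 19 \sqrt{-3} = - 209 i \sqrt{3}$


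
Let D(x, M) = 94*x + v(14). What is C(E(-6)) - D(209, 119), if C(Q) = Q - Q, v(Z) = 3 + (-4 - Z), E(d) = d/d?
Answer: -19631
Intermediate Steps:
E(d) = 1
v(Z) = -1 - Z
D(x, M) = -15 + 94*x (D(x, M) = 94*x + (-1 - 1*14) = 94*x + (-1 - 14) = 94*x - 15 = -15 + 94*x)
C(Q) = 0
C(E(-6)) - D(209, 119) = 0 - (-15 + 94*209) = 0 - (-15 + 19646) = 0 - 1*19631 = 0 - 19631 = -19631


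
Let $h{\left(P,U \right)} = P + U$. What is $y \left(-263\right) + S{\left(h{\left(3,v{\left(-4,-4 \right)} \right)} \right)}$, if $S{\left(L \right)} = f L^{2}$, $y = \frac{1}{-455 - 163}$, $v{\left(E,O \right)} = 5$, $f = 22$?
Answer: $\frac{870407}{618} \approx 1408.4$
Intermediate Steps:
$y = - \frac{1}{618}$ ($y = \frac{1}{-455 - 163} = \frac{1}{-618} = - \frac{1}{618} \approx -0.0016181$)
$S{\left(L \right)} = 22 L^{2}$
$y \left(-263\right) + S{\left(h{\left(3,v{\left(-4,-4 \right)} \right)} \right)} = \left(- \frac{1}{618}\right) \left(-263\right) + 22 \left(3 + 5\right)^{2} = \frac{263}{618} + 22 \cdot 8^{2} = \frac{263}{618} + 22 \cdot 64 = \frac{263}{618} + 1408 = \frac{870407}{618}$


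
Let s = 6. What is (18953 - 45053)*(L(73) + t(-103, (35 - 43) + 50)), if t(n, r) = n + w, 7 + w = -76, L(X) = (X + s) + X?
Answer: 887400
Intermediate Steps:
L(X) = 6 + 2*X (L(X) = (X + 6) + X = (6 + X) + X = 6 + 2*X)
w = -83 (w = -7 - 76 = -83)
t(n, r) = -83 + n (t(n, r) = n - 83 = -83 + n)
(18953 - 45053)*(L(73) + t(-103, (35 - 43) + 50)) = (18953 - 45053)*((6 + 2*73) + (-83 - 103)) = -26100*((6 + 146) - 186) = -26100*(152 - 186) = -26100*(-34) = 887400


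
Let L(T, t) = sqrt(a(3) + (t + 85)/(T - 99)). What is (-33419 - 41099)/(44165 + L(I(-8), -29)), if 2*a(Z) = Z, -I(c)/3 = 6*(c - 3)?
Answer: -651635319060/386208350141 + 223554*sqrt(8998)/386208350141 ≈ -1.6872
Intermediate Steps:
I(c) = 54 - 18*c (I(c) = -18*(c - 3) = -18*(-3 + c) = -3*(-18 + 6*c) = 54 - 18*c)
a(Z) = Z/2
L(T, t) = sqrt(3/2 + (85 + t)/(-99 + T)) (L(T, t) = sqrt((1/2)*3 + (t + 85)/(T - 99)) = sqrt(3/2 + (85 + t)/(-99 + T)))
(-33419 - 41099)/(44165 + L(I(-8), -29)) = (-33419 - 41099)/(44165 + sqrt(2)*sqrt((-127 + 2*(-29) + 3*(54 - 18*(-8)))/(-99 + (54 - 18*(-8))))/2) = -74518/(44165 + sqrt(2)*sqrt((-127 - 58 + 3*(54 + 144))/(-99 + (54 + 144)))/2) = -74518/(44165 + sqrt(2)*sqrt((-127 - 58 + 3*198)/(-99 + 198))/2) = -74518/(44165 + sqrt(2)*sqrt((-127 - 58 + 594)/99)/2) = -74518/(44165 + sqrt(2)*sqrt((1/99)*409)/2) = -74518/(44165 + sqrt(2)*sqrt(409/99)/2) = -74518/(44165 + sqrt(2)*(sqrt(4499)/33)/2) = -74518/(44165 + sqrt(8998)/66)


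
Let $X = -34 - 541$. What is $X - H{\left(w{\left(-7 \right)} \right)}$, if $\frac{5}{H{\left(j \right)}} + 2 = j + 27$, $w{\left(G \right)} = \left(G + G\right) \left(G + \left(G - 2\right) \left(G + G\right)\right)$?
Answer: $- \frac{943570}{1641} \approx -575.0$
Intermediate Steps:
$w{\left(G \right)} = 2 G \left(G + 2 G \left(-2 + G\right)\right)$ ($w{\left(G \right)} = 2 G \left(G + \left(-2 + G\right) 2 G\right) = 2 G \left(G + 2 G \left(-2 + G\right)\right)$)
$H{\left(j \right)} = \frac{5}{25 + j}$ ($H{\left(j \right)} = \frac{5}{-2 + \left(j + 27\right)} = \frac{5}{-2 + \left(27 + j\right)} = \frac{5}{25 + j}$)
$X = -575$ ($X = -34 - 541 = -575$)
$X - H{\left(w{\left(-7 \right)} \right)} = -575 - \frac{5}{25 + \left(-7\right)^{2} \left(-6 + 4 \left(-7\right)\right)} = -575 - \frac{5}{25 + 49 \left(-6 - 28\right)} = -575 - \frac{5}{25 + 49 \left(-34\right)} = -575 - \frac{5}{25 - 1666} = -575 - \frac{5}{-1641} = -575 - 5 \left(- \frac{1}{1641}\right) = -575 - - \frac{5}{1641} = -575 + \frac{5}{1641} = - \frac{943570}{1641}$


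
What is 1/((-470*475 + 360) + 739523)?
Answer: 1/516633 ≈ 1.9356e-6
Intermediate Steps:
1/((-470*475 + 360) + 739523) = 1/((-223250 + 360) + 739523) = 1/(-222890 + 739523) = 1/516633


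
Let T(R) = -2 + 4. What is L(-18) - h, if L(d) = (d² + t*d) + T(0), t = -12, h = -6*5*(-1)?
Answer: 512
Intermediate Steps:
T(R) = 2
h = 30 (h = -30*(-1) = 30)
L(d) = 2 + d² - 12*d (L(d) = (d² - 12*d) + 2 = 2 + d² - 12*d)
L(-18) - h = (2 + (-18)² - 12*(-18)) - 1*30 = (2 + 324 + 216) - 30 = 542 - 30 = 512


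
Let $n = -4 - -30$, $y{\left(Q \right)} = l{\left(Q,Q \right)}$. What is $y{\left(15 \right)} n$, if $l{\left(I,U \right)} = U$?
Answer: $390$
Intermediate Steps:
$y{\left(Q \right)} = Q$
$n = 26$ ($n = -4 + 30 = 26$)
$y{\left(15 \right)} n = 15 \cdot 26 = 390$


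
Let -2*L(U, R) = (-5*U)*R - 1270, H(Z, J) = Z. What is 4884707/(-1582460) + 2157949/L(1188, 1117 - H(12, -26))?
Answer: -2523821896471/1038880242620 ≈ -2.4294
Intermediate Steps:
L(U, R) = 635 + 5*R*U/2 (L(U, R) = -((-5*U)*R - 1270)/2 = -(-5*R*U - 1270)/2 = -(-1270 - 5*R*U)/2 = 635 + 5*R*U/2)
4884707/(-1582460) + 2157949/L(1188, 1117 - H(12, -26)) = 4884707/(-1582460) + 2157949/(635 + (5/2)*(1117 - 1*12)*1188) = 4884707*(-1/1582460) + 2157949/(635 + (5/2)*(1117 - 12)*1188) = -4884707/1582460 + 2157949/(635 + (5/2)*1105*1188) = -4884707/1582460 + 2157949/(635 + 3281850) = -4884707/1582460 + 2157949/3282485 = -2523821896471/1038880242620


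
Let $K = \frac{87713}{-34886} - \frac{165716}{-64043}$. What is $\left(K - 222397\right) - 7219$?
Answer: $- \frac{513008844401651}{2234204098} \approx -2.2962 \cdot 10^{5}$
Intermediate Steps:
$K = \frac{163764717}{2234204098}$ ($K = 87713 \left(- \frac{1}{34886}\right) - - \frac{165716}{64043} = - \frac{87713}{34886} + \frac{165716}{64043} = \frac{163764717}{2234204098} \approx 0.073299$)
$\left(K - 222397\right) - 7219 = \left(\frac{163764717}{2234204098} - 222397\right) - 7219 = - \frac{496880125018189}{2234204098} - 7219 = - \frac{513008844401651}{2234204098}$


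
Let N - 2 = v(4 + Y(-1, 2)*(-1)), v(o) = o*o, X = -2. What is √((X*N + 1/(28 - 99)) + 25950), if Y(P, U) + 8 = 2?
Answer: √129785515/71 ≈ 160.46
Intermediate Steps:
Y(P, U) = -6 (Y(P, U) = -8 + 2 = -6)
v(o) = o²
N = 102 (N = 2 + (4 - 6*(-1))² = 2 + (4 + 6)² = 2 + 10² = 2 + 100 = 102)
√((X*N + 1/(28 - 99)) + 25950) = √((-2*102 + 1/(28 - 99)) + 25950) = √((-204 + 1/(-71)) + 25950) = √((-204 - 1/71) + 25950) = √(-14485/71 + 25950) = √(1827965/71) = √129785515/71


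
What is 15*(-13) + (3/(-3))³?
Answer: -196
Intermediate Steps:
15*(-13) + (3/(-3))³ = -195 + (3*(-⅓))³ = -195 + (-1)³ = -195 - 1 = -196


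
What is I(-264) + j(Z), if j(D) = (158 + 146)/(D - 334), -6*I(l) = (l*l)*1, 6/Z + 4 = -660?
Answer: -1288210784/110891 ≈ -11617.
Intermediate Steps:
Z = -3/332 (Z = 6/(-4 - 660) = 6/(-664) = 6*(-1/664) = -3/332 ≈ -0.0090361)
I(l) = -l²/6 (I(l) = -l*l/6 = -l²/6)
j(D) = 304/(-334 + D)
I(-264) + j(Z) = -⅙*(-264)² + 304/(-334 - 3/332) = -⅙*69696 + 304/(-110891/332) = -11616 + 304*(-332/110891) = -11616 - 100928/110891 = -1288210784/110891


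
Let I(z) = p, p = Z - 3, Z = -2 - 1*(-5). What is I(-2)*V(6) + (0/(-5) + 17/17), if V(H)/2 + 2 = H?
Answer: 1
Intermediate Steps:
Z = 3 (Z = -2 + 5 = 3)
p = 0 (p = 3 - 3 = 0)
V(H) = -4 + 2*H
I(z) = 0
I(-2)*V(6) + (0/(-5) + 17/17) = 0*(-4 + 2*6) + (0/(-5) + 17/17) = 0*(-4 + 12) + (0*(-⅕) + 17*(1/17)) = 0*8 + (0 + 1) = 0 + 1 = 1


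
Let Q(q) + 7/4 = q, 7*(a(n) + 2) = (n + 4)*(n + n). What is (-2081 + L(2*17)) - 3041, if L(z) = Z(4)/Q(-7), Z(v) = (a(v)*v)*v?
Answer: -251618/49 ≈ -5135.1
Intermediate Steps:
a(n) = -2 + 2*n*(4 + n)/7 (a(n) = -2 + ((n + 4)*(n + n))/7 = -2 + ((4 + n)*(2*n))/7 = -2 + (2*n*(4 + n))/7 = -2 + 2*n*(4 + n)/7)
Q(q) = -7/4 + q
Z(v) = v²*(-2 + 2*v²/7 + 8*v/7) (Z(v) = ((-2 + 2*v²/7 + 8*v/7)*v)*v = (v*(-2 + 2*v²/7 + 8*v/7))*v = v²*(-2 + 2*v²/7 + 8*v/7))
L(z) = -640/49 (L(z) = ((2/7)*4²*(-7 + 4² + 4*4))/(-7/4 - 7) = ((2/7)*16*(-7 + 16 + 16))/(-35/4) = ((2/7)*16*25)*(-4/35) = (800/7)*(-4/35) = -640/49)
(-2081 + L(2*17)) - 3041 = (-2081 - 640/49) - 3041 = -102609/49 - 3041 = -251618/49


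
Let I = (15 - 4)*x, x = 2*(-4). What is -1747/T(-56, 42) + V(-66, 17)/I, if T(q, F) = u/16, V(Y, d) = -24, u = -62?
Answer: 153829/341 ≈ 451.11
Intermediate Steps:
x = -8
T(q, F) = -31/8 (T(q, F) = -62/16 = -62*1/16 = -31/8)
I = -88 (I = (15 - 4)*(-8) = 11*(-8) = -88)
-1747/T(-56, 42) + V(-66, 17)/I = -1747/(-31/8) - 24/(-88) = -1747*(-8/31) - 24*(-1/88) = 13976/31 + 3/11 = 153829/341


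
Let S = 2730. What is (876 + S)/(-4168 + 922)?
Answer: -601/541 ≈ -1.1109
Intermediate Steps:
(876 + S)/(-4168 + 922) = (876 + 2730)/(-4168 + 922) = 3606/(-3246) = 3606*(-1/3246) = -601/541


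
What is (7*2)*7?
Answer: 98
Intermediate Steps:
(7*2)*7 = 14*7 = 98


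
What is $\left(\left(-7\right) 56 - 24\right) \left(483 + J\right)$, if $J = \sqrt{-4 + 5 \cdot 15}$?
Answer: $-200928 - 416 \sqrt{71} \approx -2.0443 \cdot 10^{5}$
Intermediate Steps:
$J = \sqrt{71}$ ($J = \sqrt{-4 + 75} = \sqrt{71} \approx 8.4261$)
$\left(\left(-7\right) 56 - 24\right) \left(483 + J\right) = \left(\left(-7\right) 56 - 24\right) \left(483 + \sqrt{71}\right) = \left(-392 - 24\right) \left(483 + \sqrt{71}\right) = - 416 \left(483 + \sqrt{71}\right) = -200928 - 416 \sqrt{71}$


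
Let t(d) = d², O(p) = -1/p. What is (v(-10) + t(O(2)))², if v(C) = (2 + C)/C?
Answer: 441/400 ≈ 1.1025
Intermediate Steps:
v(C) = (2 + C)/C
(v(-10) + t(O(2)))² = ((2 - 10)/(-10) + (-1/2)²)² = (-⅒*(-8) + (-1*½)²)² = (⅘ + (-½)²)² = (⅘ + ¼)² = (21/20)² = 441/400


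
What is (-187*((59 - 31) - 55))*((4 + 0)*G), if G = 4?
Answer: 80784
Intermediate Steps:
(-187*((59 - 31) - 55))*((4 + 0)*G) = (-187*((59 - 31) - 55))*((4 + 0)*4) = (-187*(28 - 55))*(4*4) = -187*(-27)*16 = 5049*16 = 80784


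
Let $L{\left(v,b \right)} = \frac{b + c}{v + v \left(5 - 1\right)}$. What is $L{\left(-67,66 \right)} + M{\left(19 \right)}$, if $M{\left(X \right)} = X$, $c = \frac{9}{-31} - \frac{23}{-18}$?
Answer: $\frac{3514291}{186930} \approx 18.8$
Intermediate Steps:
$c = \frac{551}{558}$ ($c = 9 \left(- \frac{1}{31}\right) - - \frac{23}{18} = - \frac{9}{31} + \frac{23}{18} = \frac{551}{558} \approx 0.98746$)
$L{\left(v,b \right)} = \frac{\frac{551}{558} + b}{5 v}$ ($L{\left(v,b \right)} = \frac{b + \frac{551}{558}}{v + v \left(5 - 1\right)} = \frac{\frac{551}{558} + b}{v + v 4} = \frac{\frac{551}{558} + b}{v + 4 v} = \frac{\frac{551}{558} + b}{5 v}$)
$L{\left(-67,66 \right)} + M{\left(19 \right)} = \frac{551 + 558 \cdot 66}{2790 \left(-67\right)} + 19 = \frac{1}{2790} \left(- \frac{1}{67}\right) \left(551 + 36828\right) + 19 = \frac{1}{2790} \left(- \frac{1}{67}\right) 37379 + 19 = - \frac{37379}{186930} + 19 = \frac{3514291}{186930}$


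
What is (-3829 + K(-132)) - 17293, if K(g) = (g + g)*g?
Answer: 13726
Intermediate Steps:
K(g) = 2*g**2 (K(g) = (2*g)*g = 2*g**2)
(-3829 + K(-132)) - 17293 = (-3829 + 2*(-132)**2) - 17293 = (-3829 + 2*17424) - 17293 = (-3829 + 34848) - 17293 = 31019 - 17293 = 13726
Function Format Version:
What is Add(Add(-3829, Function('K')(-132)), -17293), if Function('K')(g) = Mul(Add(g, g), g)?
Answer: 13726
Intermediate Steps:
Function('K')(g) = Mul(2, Pow(g, 2)) (Function('K')(g) = Mul(Mul(2, g), g) = Mul(2, Pow(g, 2)))
Add(Add(-3829, Function('K')(-132)), -17293) = Add(Add(-3829, Mul(2, Pow(-132, 2))), -17293) = Add(Add(-3829, Mul(2, 17424)), -17293) = Add(Add(-3829, 34848), -17293) = Add(31019, -17293) = 13726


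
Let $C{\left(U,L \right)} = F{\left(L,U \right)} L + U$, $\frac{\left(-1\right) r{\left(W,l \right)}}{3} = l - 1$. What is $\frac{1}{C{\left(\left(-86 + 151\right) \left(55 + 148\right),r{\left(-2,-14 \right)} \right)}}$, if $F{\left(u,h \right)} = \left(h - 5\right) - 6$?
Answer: $\frac{1}{606475} \approx 1.6489 \cdot 10^{-6}$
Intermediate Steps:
$F{\left(u,h \right)} = -11 + h$ ($F{\left(u,h \right)} = \left(-5 + h\right) - 6 = -11 + h$)
$r{\left(W,l \right)} = 3 - 3 l$ ($r{\left(W,l \right)} = - 3 \left(l - 1\right) = - 3 \left(-1 + l\right) = 3 - 3 l$)
$C{\left(U,L \right)} = U + L \left(-11 + U\right)$ ($C{\left(U,L \right)} = \left(-11 + U\right) L + U = L \left(-11 + U\right) + U = U + L \left(-11 + U\right)$)
$\frac{1}{C{\left(\left(-86 + 151\right) \left(55 + 148\right),r{\left(-2,-14 \right)} \right)}} = \frac{1}{\left(-86 + 151\right) \left(55 + 148\right) + \left(3 - -42\right) \left(-11 + \left(-86 + 151\right) \left(55 + 148\right)\right)} = \frac{1}{65 \cdot 203 + \left(3 + 42\right) \left(-11 + 65 \cdot 203\right)} = \frac{1}{13195 + 45 \left(-11 + 13195\right)} = \frac{1}{13195 + 45 \cdot 13184} = \frac{1}{13195 + 593280} = \frac{1}{606475}$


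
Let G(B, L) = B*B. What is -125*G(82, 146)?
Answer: -840500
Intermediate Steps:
G(B, L) = B**2
-125*G(82, 146) = -125*82**2 = -125*6724 = -840500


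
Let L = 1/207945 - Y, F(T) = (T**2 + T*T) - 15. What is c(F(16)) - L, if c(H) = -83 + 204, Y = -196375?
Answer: -40810038031/207945 ≈ -1.9625e+5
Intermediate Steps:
F(T) = -15 + 2*T**2 (F(T) = (T**2 + T**2) - 15 = 2*T**2 - 15 = -15 + 2*T**2)
c(H) = 121
L = 40835199376/207945 (L = 1/207945 - 1*(-196375) = 1/207945 + 196375 = 40835199376/207945 ≈ 1.9638e+5)
c(F(16)) - L = 121 - 1*40835199376/207945 = 121 - 40835199376/207945 = -40810038031/207945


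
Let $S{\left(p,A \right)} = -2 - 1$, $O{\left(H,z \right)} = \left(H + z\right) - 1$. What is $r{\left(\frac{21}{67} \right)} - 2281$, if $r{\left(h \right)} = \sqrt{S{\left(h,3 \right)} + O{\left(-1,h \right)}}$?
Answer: $-2281 + \frac{i \sqrt{21038}}{67} \approx -2281.0 + 2.1648 i$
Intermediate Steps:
$O{\left(H,z \right)} = -1 + H + z$
$S{\left(p,A \right)} = -3$ ($S{\left(p,A \right)} = -2 - 1 = -3$)
$r{\left(h \right)} = \sqrt{-5 + h}$ ($r{\left(h \right)} = \sqrt{-3 - \left(2 - h\right)} = \sqrt{-3 + \left(-2 + h\right)} = \sqrt{-5 + h}$)
$r{\left(\frac{21}{67} \right)} - 2281 = \sqrt{-5 + \frac{21}{67}} - 2281 = \sqrt{- \frac{314}{67}} - 2281 = \frac{i \sqrt{21038}}{67} - 2281 = -2281 + \frac{i \sqrt{21038}}{67}$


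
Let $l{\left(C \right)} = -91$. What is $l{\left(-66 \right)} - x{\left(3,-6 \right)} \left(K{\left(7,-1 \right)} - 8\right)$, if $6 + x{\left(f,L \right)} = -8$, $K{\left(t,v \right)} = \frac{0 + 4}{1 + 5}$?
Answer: $- \frac{581}{3} \approx -193.67$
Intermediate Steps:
$K{\left(t,v \right)} = \frac{2}{3}$ ($K{\left(t,v \right)} = \frac{4}{6} = 4 \cdot \frac{1}{6} = \frac{2}{3}$)
$x{\left(f,L \right)} = -14$ ($x{\left(f,L \right)} = -6 - 8 = -14$)
$l{\left(-66 \right)} - x{\left(3,-6 \right)} \left(K{\left(7,-1 \right)} - 8\right) = -91 - - 14 \left(\frac{2}{3} - 8\right) = -91 - \left(-14\right) \left(- \frac{22}{3}\right) = -91 - \frac{308}{3} = - \frac{581}{3}$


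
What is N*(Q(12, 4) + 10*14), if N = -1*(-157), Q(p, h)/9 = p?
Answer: 38936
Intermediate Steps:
Q(p, h) = 9*p
N = 157
N*(Q(12, 4) + 10*14) = 157*(9*12 + 10*14) = 157*(108 + 140) = 157*248 = 38936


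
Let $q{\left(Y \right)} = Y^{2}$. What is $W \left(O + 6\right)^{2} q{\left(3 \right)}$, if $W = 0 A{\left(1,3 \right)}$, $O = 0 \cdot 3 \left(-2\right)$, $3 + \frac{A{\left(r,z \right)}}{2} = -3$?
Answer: $0$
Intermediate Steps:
$A{\left(r,z \right)} = -12$ ($A{\left(r,z \right)} = -6 + 2 \left(-3\right) = -6 - 6 = -12$)
$O = 0$ ($O = 0 \left(-2\right) = 0$)
$W = 0$ ($W = 0 \left(-12\right) = 0$)
$W \left(O + 6\right)^{2} q{\left(3 \right)} = 0 \left(0 + 6\right)^{2} \cdot 3^{2} = 0 \cdot 6^{2} \cdot 9 = 0 \cdot 36 \cdot 9 = 0 \cdot 9 = 0$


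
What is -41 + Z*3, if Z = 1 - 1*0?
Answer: -38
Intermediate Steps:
Z = 1 (Z = 1 + 0 = 1)
-41 + Z*3 = -41 + 1*3 = -41 + 3 = -38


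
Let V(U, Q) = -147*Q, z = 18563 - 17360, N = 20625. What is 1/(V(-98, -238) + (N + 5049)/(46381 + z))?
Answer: 23792/832399749 ≈ 2.8582e-5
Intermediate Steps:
z = 1203
1/(V(-98, -238) + (N + 5049)/(46381 + z)) = 1/(-147*(-238) + (20625 + 5049)/(46381 + 1203)) = 1/(34986 + 25674/47584) = 1/(34986 + 25674*(1/47584)) = 1/(34986 + 12837/23792) = 1/(832399749/23792) = 23792/832399749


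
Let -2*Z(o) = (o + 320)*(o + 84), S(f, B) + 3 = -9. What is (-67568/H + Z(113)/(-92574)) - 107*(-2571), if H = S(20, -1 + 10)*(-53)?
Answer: 2698445960149/9812844 ≈ 2.7499e+5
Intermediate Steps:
S(f, B) = -12 (S(f, B) = -3 - 9 = -12)
Z(o) = -(84 + o)*(320 + o)/2 (Z(o) = -(o + 320)*(o + 84)/2 = -(320 + o)*(84 + o)/2 = -(84 + o)*(320 + o)/2)
H = 636 (H = -12*(-53) = 636)
(-67568/H + Z(113)/(-92574)) - 107*(-2571) = (-67568/636 + (-13440 - 202*113 - ½*113²)/(-92574)) - 107*(-2571) = (-67568*1/636 + (-13440 - 22826 - ½*12769)*(-1/92574)) - 1*(-275097) = (-16892/159 + (-13440 - 22826 - 12769/2)*(-1/92574)) + 275097 = (-16892/159 - 85301/2*(-1/92574)) + 275097 = (-16892/159 + 85301/185148) + 275097 = -1037985719/9812844 + 275097 = 2698445960149/9812844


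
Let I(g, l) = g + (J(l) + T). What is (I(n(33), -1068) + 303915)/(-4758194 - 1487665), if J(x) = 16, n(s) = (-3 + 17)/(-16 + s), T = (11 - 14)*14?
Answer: -5166127/106179603 ≈ -0.048655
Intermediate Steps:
T = -42 (T = -3*14 = -42)
n(s) = 14/(-16 + s)
I(g, l) = -26 + g (I(g, l) = g + (16 - 42) = g - 26 = -26 + g)
(I(n(33), -1068) + 303915)/(-4758194 - 1487665) = ((-26 + 14/(-16 + 33)) + 303915)/(-4758194 - 1487665) = ((-26 + 14/17) + 303915)/(-6245859) = ((-26 + 14*(1/17)) + 303915)*(-1/6245859) = ((-26 + 14/17) + 303915)*(-1/6245859) = (-428/17 + 303915)*(-1/6245859) = (5166127/17)*(-1/6245859) = -5166127/106179603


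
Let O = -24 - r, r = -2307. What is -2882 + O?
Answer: -599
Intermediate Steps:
O = 2283 (O = -24 - 1*(-2307) = -24 + 2307 = 2283)
-2882 + O = -2882 + 2283 = -599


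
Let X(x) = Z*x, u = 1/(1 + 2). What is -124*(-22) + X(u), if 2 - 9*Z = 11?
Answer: 8183/3 ≈ 2727.7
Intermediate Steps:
Z = -1 (Z = 2/9 - ⅑*11 = 2/9 - 11/9 = -1)
u = ⅓ (u = 1/3 = ⅓ ≈ 0.33333)
X(x) = -x
-124*(-22) + X(u) = -124*(-22) - 1*⅓ = 2728 - ⅓ = 8183/3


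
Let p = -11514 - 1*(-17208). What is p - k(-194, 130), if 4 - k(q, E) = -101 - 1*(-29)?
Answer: 5618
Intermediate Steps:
k(q, E) = 76 (k(q, E) = 4 - (-101 - 1*(-29)) = 4 - (-101 + 29) = 4 - 1*(-72) = 4 + 72 = 76)
p = 5694 (p = -11514 + 17208 = 5694)
p - k(-194, 130) = 5694 - 1*76 = 5694 - 76 = 5618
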